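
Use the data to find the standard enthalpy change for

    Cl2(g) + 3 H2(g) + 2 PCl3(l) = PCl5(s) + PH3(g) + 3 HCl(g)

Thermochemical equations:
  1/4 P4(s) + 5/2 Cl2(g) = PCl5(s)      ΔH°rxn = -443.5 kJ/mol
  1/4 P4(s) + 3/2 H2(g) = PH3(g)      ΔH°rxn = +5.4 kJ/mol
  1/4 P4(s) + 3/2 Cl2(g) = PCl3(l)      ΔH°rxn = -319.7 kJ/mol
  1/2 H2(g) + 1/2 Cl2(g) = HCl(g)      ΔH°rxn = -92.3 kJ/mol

ΔH°rxn = -75.6 kJ/mol

equation 1 as written (PCl5(s) already on the product side): -443.5 kJ/mol
equation 2 as written (PH3(g) already on the product side): +5.4 kJ/mol
equation 3 reversed and × 2 (reverse to put PCl3(l) on the reactant side; ×2 to match 2 PCl3(l) in the target): (-2)·(-319.7) = +639.4 kJ/mol
equation 4 × 3 (×3 to match 3 HCl(g) in the target): (3)·(-92.3) = -276.9 kJ/mol
ΔH°rxn = (1)·(-443.5) + (1)·(+5.4) + (-2)·(-319.7) + (3)·(-92.3) = -75.6 kJ/mol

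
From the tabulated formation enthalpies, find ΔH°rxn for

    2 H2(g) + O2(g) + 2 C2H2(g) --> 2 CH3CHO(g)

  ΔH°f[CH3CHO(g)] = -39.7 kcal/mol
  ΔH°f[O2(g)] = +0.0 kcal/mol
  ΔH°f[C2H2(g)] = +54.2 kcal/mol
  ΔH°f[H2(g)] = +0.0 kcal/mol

ΔH°rxn = -187.8 kcal/mol

Products: 2·(-39.7) = -79.4
Reactants: 2·(+0.0) + 1·(+0.0) + 2·(+54.2) = +108.4
ΔH°rxn = (-79.4) − (+108.4) = -187.8 kcal/mol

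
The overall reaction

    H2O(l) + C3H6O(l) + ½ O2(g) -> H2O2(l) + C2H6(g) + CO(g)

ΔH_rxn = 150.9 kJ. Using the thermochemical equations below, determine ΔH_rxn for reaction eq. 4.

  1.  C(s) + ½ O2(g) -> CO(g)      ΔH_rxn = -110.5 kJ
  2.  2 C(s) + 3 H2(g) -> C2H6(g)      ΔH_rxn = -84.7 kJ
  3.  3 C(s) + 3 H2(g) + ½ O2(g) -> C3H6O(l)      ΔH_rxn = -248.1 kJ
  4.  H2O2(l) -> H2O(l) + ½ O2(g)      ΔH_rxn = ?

ΔH_rxn = -98.0 kJ

eq. 1 as written (CO(g) already on the product side): -110.5 kJ
eq. 2 as written (C2H6(g) already on the product side): -84.7 kJ
eq. 3 reversed (C3H6O(l) must end up as a reactant): +248.1 kJ
eq. 4 reversed (reverse to put H2O2(l) on the product side): contributes −x
+150.9 = (-110.5) + (-84.7) + (+248.1) − x
x = (+150.9 − (+52.9)) / (-1) = -98.0 kJ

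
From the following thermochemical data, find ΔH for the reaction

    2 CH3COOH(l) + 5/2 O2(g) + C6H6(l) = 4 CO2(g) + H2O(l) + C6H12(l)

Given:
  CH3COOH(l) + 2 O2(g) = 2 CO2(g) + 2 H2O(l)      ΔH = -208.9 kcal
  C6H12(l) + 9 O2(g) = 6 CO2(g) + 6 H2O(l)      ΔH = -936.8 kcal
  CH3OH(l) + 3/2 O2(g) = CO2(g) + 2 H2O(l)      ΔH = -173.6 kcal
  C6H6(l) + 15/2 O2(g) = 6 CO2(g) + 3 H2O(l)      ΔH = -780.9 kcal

ΔH = -261.9 kcal

equation 1 × 2: (2)·(-208.9) = -417.8 kcal
equation 2 reversed: +936.8 kcal
equation 3: not needed.
equation 4 as written: -780.9 kcal
Summing the manipulated equations, ΔH = (2)·(-208.9) + (-1)·(-936.8) + (1)·(-780.9) = -261.9 kcal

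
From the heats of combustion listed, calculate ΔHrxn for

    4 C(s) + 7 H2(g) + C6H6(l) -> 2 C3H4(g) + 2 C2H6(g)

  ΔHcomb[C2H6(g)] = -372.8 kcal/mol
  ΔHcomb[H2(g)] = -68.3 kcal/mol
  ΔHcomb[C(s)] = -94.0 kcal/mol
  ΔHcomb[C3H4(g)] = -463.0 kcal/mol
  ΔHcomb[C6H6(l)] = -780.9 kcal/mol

With combustion enthalpies, reactants minus products:
= [4·(-94.0) + 7·(-68.3) + 1·(-780.9)] − [2·(-463.0) + 2·(-372.8)]
= 36.6 kcal/mol

ΔHrxn = 36.6 kcal/mol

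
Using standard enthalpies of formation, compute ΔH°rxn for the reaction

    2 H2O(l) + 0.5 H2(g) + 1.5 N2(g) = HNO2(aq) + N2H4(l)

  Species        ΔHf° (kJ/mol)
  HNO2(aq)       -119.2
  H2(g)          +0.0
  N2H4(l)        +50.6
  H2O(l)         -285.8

Products: 1·(-119.2) + 1·(+50.6) = -68.6
Reactants: 2·(-285.8) + 1/2·(+0.0) + 3/2·(+0.0) = -571.6
ΔH°rxn = (-68.6) − (-571.6) = 503.0 kJ/mol

ΔH°rxn = 503.0 kJ/mol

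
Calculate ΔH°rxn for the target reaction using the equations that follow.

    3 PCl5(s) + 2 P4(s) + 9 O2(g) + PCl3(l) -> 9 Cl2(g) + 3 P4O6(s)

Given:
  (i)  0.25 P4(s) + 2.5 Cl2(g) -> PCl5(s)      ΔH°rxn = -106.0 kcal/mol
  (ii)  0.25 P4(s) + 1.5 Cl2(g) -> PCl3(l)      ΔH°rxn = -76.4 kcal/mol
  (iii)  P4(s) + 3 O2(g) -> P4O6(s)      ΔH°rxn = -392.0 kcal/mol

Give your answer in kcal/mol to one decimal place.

(i) reversed and × 3: (-3)·(-106.0) = +318.0 kcal/mol
(ii) reversed: +76.4 kcal/mol
(iii) × 3: (3)·(-392.0) = -1176.0 kcal/mol
By Hess's law, ΔH°rxn = (+318.0) + (+76.4) + (-1176.0) = -781.6 kcal/mol

ΔH°rxn = -781.6 kcal/mol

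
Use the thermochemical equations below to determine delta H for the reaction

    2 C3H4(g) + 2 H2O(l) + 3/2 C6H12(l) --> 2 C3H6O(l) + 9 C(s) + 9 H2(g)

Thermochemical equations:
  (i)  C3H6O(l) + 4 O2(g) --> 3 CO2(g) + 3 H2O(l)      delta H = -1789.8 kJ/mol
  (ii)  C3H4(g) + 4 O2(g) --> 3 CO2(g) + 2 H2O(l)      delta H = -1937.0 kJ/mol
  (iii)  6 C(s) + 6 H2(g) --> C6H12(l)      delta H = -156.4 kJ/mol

(i) reversed and × 2 (reverse to put C3H6O(l) on the product side; ×2 to match 2 C3H6O(l) in the target): (-2)·(-1789.8) = +3579.6 kJ/mol
(ii) × 2 (scale by 2 for the 2 C3H4(g)): (2)·(-1937.0) = -3874.0 kJ/mol
(iii) reversed and × 3/2 (C6H12(l) must end up as a reactant; scale by 3/2 for the 3/2 C6H12(l)): (-3/2)·(-156.4) = +234.6 kJ/mol
delta H = (+3579.6) + (-3874.0) + (+234.6) = -59.8 kJ/mol

delta H = -59.8 kJ/mol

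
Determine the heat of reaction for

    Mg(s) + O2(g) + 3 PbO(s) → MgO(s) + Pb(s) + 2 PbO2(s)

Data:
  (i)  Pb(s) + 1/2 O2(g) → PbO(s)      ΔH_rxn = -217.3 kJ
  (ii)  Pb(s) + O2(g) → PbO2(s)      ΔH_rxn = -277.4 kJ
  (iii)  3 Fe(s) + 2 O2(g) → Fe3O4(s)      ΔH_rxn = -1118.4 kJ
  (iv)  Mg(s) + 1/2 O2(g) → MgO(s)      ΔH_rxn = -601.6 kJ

ΔH_rxn = -504.5 kJ

(i) reversed and × 3 (reverse to put PbO(s) on the reactant side; scale by 3 for the 3 PbO(s)): (-3)·(-217.3) = +651.9 kJ
(ii) × 2 (×2 to match 2 PbO2(s) in the target): (2)·(-277.4) = -554.8 kJ
(iii): not needed (Fe3O4(s) appears nowhere else).
(iv) as written (MgO(s) already on the product side): -601.6 kJ
Summing the manipulated equations, ΔH_rxn = (-3)·(-217.3) + (2)·(-277.4) + (1)·(-601.6) = -504.5 kJ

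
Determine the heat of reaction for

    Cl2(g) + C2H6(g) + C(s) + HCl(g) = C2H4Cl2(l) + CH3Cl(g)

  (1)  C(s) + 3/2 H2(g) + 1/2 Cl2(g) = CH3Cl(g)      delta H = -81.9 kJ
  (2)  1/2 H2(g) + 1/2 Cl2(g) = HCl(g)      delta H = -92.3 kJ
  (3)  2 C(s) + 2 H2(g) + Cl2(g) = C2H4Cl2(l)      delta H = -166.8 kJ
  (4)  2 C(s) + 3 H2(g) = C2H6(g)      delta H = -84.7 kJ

(1) as written (CH3Cl(g) already on the product side): -81.9 kJ
(2) reversed (HCl(g) must end up as a reactant): +92.3 kJ
(3) as written (C2H4Cl2(l) already on the product side): -166.8 kJ
(4) reversed (reverse to put C2H6(g) on the reactant side): +84.7 kJ
By Hess's law, delta H = (-81.9) + (+92.3) + (-166.8) + (+84.7) = -71.7 kJ

delta H = -71.7 kJ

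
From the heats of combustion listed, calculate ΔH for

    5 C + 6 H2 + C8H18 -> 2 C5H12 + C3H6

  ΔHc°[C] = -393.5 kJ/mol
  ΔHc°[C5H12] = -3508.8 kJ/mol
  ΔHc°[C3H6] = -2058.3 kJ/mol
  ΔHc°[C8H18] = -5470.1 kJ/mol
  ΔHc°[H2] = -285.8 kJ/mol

Using ΔH = Σ nΔHc°(reactants) − Σ nΔHc°(products):
= [5·(-393.5) + 6·(-285.8) + 1·(-5470.1)] − [2·(-3508.8) + 1·(-2058.3)]
= -76.5 kJ/mol

ΔH = -76.5 kJ/mol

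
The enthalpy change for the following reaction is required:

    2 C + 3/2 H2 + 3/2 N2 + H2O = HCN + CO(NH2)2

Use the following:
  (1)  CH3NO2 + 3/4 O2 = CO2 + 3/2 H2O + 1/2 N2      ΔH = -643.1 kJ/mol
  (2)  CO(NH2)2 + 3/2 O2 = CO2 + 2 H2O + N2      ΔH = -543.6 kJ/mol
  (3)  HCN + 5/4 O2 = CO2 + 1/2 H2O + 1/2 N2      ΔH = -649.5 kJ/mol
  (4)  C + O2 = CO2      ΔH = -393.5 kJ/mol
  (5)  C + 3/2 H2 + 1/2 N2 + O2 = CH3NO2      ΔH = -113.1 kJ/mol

(1) as written: -643.1 kJ/mol
(2) reversed: +543.6 kJ/mol
(3) reversed: +649.5 kJ/mol
(4) as written: -393.5 kJ/mol
(5) as written: -113.1 kJ/mol
ΔH = (1)·(-643.1) + (-1)·(-543.6) + (-1)·(-649.5) + (1)·(-393.5) + (1)·(-113.1) = 43.4 kJ/mol

ΔH = 43.4 kJ/mol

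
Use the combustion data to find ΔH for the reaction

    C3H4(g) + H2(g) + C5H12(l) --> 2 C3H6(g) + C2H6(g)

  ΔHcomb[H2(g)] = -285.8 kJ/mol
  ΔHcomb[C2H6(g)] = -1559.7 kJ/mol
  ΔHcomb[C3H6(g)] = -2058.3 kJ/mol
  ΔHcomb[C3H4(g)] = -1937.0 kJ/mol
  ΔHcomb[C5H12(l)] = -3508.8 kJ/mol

With combustion enthalpies, reactants minus products:
= [1·(-1937.0) + 1·(-285.8) + 1·(-3508.8)] − [2·(-2058.3) + 1·(-1559.7)]
= -55.3 kJ/mol

ΔH = -55.3 kJ/mol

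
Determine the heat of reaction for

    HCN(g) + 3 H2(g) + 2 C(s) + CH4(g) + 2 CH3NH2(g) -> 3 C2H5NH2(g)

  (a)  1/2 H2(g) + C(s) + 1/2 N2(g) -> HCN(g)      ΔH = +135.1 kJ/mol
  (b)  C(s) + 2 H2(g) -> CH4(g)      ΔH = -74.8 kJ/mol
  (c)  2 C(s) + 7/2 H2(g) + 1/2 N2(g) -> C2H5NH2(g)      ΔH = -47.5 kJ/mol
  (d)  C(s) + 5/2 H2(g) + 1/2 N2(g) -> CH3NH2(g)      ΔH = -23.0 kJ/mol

(a) reversed: -135.1 kJ/mol
(b) reversed: +74.8 kJ/mol
(c) × 3: (3)·(-47.5) = -142.5 kJ/mol
(d) reversed and × 2: (-2)·(-23.0) = +46.0 kJ/mol
By Hess's law, ΔH = (-135.1) + (+74.8) + (-142.5) + (+46.0) = -156.8 kJ/mol

ΔH = -156.8 kJ/mol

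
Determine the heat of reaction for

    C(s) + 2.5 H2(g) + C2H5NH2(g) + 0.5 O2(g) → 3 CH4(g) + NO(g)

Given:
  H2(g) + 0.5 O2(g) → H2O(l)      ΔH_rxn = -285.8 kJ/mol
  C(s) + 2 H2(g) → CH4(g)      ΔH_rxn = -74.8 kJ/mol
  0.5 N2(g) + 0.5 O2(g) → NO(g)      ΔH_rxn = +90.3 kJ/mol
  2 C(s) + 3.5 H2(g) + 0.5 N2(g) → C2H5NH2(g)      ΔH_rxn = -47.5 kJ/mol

ΔH_rxn = -86.6 kJ/mol

equation 1: not needed.
equation 2 × 3: (3)·(-74.8) = -224.4 kJ/mol
equation 3 as written: +90.3 kJ/mol
equation 4 reversed: +47.5 kJ/mol
Summing the manipulated equations, ΔH_rxn = (3)·(-74.8) + (1)·(+90.3) + (-1)·(-47.5) = -86.6 kJ/mol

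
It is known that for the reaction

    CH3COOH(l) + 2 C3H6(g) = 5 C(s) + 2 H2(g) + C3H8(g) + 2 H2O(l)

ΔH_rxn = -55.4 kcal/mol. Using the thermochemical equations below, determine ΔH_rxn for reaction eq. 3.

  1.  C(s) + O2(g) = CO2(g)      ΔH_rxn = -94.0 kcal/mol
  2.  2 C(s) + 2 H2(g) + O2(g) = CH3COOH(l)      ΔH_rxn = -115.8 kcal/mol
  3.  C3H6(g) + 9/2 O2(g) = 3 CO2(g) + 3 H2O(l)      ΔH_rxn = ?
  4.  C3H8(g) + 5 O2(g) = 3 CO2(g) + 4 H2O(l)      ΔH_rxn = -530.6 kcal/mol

eq. 1 reversed and × 3: (-3)·(-94.0) = +282.0 kcal/mol
eq. 2 reversed (CH3COOH(l) must end up as a reactant): +115.8 kcal/mol
eq. 3 × 2 (scale by 2 for the 2 C3H6(g)): contributes 2·x
eq. 4 reversed (C3H8(g) must end up as a product): +530.6 kcal/mol
-55.4 = (+282.0) + (+115.8) + (+530.6) + 2·x
x = (-55.4 − (+928.4)) / (2) = -491.9 kcal/mol

ΔH_rxn = -491.9 kcal/mol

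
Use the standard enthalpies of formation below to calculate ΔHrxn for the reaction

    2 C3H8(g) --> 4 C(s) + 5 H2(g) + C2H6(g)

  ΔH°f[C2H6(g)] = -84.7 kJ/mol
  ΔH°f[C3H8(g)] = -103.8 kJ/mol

Products: 4·(+0.0) + 5·(+0.0) + 1·(-84.7) = -84.7
Reactants: 2·(-103.8) = -207.6
ΔHrxn = (-84.7) − (-207.6) = 122.9 kJ/mol

ΔHrxn = 122.9 kJ/mol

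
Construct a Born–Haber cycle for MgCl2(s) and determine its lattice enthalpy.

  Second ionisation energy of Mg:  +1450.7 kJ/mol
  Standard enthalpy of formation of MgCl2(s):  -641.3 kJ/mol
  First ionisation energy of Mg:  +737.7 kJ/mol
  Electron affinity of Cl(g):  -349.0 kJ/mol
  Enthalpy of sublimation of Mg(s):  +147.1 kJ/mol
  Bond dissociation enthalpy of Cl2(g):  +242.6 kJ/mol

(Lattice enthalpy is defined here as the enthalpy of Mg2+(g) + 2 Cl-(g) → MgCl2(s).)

U = -2521.4 kJ/mol

ΔHf° = 1·ΔHsub + 1·(ΣIE) + 1·D(Cl2) + 2·EA + U
-641.3 = 1·(+147.1) + 1·(+2188.4) + 1·(+242.6) + 2·(-349.0) + U
U = -641.3 − (+1880.1) = -2521.4 kJ/mol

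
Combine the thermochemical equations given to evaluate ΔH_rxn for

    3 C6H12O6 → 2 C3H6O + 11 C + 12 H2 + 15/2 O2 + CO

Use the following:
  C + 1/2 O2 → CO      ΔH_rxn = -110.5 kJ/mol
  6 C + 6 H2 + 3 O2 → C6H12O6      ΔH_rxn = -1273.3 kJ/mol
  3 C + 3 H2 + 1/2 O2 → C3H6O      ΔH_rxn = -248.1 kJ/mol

ΔH_rxn = 3213.2 kJ/mol

equation 1 as written: -110.5 kJ/mol
equation 2 reversed and × 3: (-3)·(-1273.3) = +3819.9 kJ/mol
equation 3 × 2: (2)·(-248.1) = -496.2 kJ/mol
ΔH_rxn = (-110.5) + (+3819.9) + (-496.2) = 3213.2 kJ/mol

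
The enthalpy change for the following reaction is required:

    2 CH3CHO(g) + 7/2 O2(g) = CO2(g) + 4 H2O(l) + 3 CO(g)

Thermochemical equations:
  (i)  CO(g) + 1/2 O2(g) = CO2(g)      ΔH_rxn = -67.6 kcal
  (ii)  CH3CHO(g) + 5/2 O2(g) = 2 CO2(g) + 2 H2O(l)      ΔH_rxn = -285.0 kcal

(i) reversed and × 3 (reverse to put CO(g) on the product side; scale by 3 for the 3 CO(g)): (-3)·(-67.6) = +202.8 kcal
(ii) × 2 (scale by 2 for the 2 CH3CHO(g)): (2)·(-285.0) = -570.0 kcal
Combining the equations, ΔH_rxn = (-3)·(-67.6) + (2)·(-285.0) = -367.2 kcal

ΔH_rxn = -367.2 kcal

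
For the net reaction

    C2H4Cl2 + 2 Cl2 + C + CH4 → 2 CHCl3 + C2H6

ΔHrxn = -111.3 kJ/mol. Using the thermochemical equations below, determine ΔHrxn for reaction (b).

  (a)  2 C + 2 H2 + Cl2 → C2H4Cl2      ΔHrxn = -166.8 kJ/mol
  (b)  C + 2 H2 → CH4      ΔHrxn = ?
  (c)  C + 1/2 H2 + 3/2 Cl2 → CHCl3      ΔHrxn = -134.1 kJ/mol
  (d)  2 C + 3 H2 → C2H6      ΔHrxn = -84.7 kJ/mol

(a) reversed: +166.8 kJ/mol
(b) reversed: contributes −x
(c) × 2: (2)·(-134.1) = -268.2 kJ/mol
(d) as written: -84.7 kJ/mol
-111.3 = (+166.8) + (-268.2) + (-84.7) − x
x = (-111.3 − (-186.1)) / (-1) = -74.8 kJ/mol

ΔHrxn = -74.8 kJ/mol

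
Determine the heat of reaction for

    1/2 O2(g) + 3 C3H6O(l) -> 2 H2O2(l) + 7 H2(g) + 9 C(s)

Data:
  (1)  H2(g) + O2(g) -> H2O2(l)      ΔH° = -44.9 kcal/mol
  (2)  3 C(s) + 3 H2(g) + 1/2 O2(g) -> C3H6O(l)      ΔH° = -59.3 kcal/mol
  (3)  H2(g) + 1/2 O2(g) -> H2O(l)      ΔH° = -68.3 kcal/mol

(1) × 2 (scale by 2 for the 2 H2O2(l)): (2)·(-44.9) = -89.8 kcal/mol
(2) reversed and × 3 (reverse to put C3H6O(l) on the reactant side; scale by 3 for the 3 C3H6O(l)): (-3)·(-59.3) = +177.9 kcal/mol
(3): not needed (H2O(l) appears nowhere else).
Since enthalpy is a state function, ΔH° = (2)·(-44.9) + (-3)·(-59.3) = 88.1 kcal/mol

ΔH° = 88.1 kcal/mol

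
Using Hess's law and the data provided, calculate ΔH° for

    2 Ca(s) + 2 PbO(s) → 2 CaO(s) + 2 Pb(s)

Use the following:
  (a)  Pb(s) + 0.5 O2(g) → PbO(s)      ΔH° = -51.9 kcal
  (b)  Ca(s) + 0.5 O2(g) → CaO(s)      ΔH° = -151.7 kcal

ΔH° = -199.6 kcal

(a) reversed and × 2: (-2)·(-51.9) = +103.8 kcal
(b) × 2: (2)·(-151.7) = -303.4 kcal
Combining the equations, ΔH° = (-2)·(-51.9) + (2)·(-151.7) = -199.6 kcal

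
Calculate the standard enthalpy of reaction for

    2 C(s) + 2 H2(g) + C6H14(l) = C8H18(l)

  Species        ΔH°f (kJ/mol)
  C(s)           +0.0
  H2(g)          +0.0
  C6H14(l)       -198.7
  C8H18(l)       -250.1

ΔH°rxn = Σ nΔHf°(products) − Σ nΔHf°(reactants).
Products: 1·(-250.1) = -250.1
Reactants: 2·(+0.0) + 2·(+0.0) + 1·(-198.7) = -198.7
ΔH° = (-250.1) − (-198.7) = -51.4 kJ/mol

ΔH° = -51.4 kJ/mol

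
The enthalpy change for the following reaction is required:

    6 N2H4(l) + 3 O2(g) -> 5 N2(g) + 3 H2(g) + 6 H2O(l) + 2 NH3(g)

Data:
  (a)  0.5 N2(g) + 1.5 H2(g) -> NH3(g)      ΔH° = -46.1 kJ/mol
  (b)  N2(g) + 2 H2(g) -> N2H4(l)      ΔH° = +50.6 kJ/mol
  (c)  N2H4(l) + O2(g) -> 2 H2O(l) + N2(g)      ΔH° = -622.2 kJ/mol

ΔH° = -2110.6 kJ/mol

(a) × 2: (2)·(-46.1) = -92.2 kJ/mol
(b) reversed and × 3: (-3)·(+50.6) = -151.8 kJ/mol
(c) × 3: (3)·(-622.2) = -1866.6 kJ/mol
ΔH° = (-92.2) + (-151.8) + (-1866.6) = -2110.6 kJ/mol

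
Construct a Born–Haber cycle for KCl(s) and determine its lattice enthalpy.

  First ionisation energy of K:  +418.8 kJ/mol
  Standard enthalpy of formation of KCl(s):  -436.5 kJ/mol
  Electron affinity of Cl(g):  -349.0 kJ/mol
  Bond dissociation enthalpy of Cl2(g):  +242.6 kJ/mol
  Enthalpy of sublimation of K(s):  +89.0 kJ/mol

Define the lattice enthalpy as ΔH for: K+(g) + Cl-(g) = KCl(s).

U = -716.6 kJ/mol

ΔHf° = 1·ΔHsub + 1·(ΣIE) + 1/2·D(Cl2) + 1·EA + U
-436.5 = 1·(+89.0) + 1·(+418.8) + 1/2·(+242.6) + 1·(-349.0) + U
U = -436.5 − (+280.1) = -716.6 kJ/mol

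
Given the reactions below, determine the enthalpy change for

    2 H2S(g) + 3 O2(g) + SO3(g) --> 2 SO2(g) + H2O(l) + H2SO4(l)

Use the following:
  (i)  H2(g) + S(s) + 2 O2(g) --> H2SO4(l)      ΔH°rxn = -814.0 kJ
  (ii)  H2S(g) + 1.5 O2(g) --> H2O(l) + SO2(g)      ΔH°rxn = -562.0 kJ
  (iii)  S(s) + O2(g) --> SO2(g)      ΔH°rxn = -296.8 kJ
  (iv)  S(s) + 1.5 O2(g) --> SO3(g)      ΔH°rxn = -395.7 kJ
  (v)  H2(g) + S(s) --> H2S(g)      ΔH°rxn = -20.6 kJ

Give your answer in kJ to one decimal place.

(i) as written: -814.0 kJ
(ii) as written: -562.0 kJ
(iii) as written: -296.8 kJ
(iv) reversed: +395.7 kJ
(v) reversed: +20.6 kJ
ΔH°rxn = (-814.0) + (-562.0) + (-296.8) + (+395.7) + (+20.6) = -1256.5 kJ

ΔH°rxn = -1256.5 kJ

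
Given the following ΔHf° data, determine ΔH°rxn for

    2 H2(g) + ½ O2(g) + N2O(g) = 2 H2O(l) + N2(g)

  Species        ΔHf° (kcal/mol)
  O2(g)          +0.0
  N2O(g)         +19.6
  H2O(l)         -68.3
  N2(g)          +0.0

ΔH°rxn = -156.2 kcal/mol

Products: 2·(-68.3) + 1·(+0.0) = -136.6
Reactants: 2·(+0.0) + 1/2·(+0.0) + 1·(+19.6) = +19.6
ΔH°rxn = (-136.6) − (+19.6) = -156.2 kcal/mol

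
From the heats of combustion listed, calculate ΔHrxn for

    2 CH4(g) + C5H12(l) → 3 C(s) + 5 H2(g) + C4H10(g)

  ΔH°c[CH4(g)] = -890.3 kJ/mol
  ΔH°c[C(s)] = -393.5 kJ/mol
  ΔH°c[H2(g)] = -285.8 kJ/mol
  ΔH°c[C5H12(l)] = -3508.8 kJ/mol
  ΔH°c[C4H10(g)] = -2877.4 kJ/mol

With combustion enthalpies, reactants minus products:
= [2·(-890.3) + 1·(-3508.8)] − [3·(-393.5) + 5·(-285.8) + 1·(-2877.4)]
= 197.5 kJ/mol

ΔHrxn = 197.5 kJ/mol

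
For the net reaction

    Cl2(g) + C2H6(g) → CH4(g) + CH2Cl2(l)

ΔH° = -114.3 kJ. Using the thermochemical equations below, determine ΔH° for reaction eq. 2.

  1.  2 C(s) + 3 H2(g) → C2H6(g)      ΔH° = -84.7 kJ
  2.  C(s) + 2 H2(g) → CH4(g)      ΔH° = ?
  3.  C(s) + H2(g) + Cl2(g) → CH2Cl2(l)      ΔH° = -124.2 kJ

eq. 1 reversed (reverse to put C2H6(g) on the reactant side): +84.7 kJ
eq. 2 as written (CH4(g) already on the product side): contributes x
eq. 3 as written (CH2Cl2(l) already on the product side): -124.2 kJ
-114.3 = (+84.7) + (-124.2) + x
x = (-114.3 − (-39.5)) / (1) = -74.8 kJ

ΔH° = -74.8 kJ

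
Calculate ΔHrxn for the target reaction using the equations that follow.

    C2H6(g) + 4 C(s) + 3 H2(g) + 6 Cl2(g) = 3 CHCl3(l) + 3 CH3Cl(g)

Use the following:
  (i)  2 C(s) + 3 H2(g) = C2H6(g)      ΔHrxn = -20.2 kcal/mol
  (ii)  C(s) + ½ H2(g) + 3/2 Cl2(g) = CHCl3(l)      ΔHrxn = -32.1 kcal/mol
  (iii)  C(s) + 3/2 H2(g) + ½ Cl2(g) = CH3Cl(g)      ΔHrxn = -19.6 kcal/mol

ΔHrxn = -134.9 kcal/mol

(i) reversed (reverse to put C2H6(g) on the reactant side): +20.2 kcal/mol
(ii) × 3 (scale by 3 for the 3 CHCl3(l)): (3)·(-32.1) = -96.3 kcal/mol
(iii) × 3 (scale by 3 for the 3 CH3Cl(g)): (3)·(-19.6) = -58.8 kcal/mol
Summing the manipulated equations, ΔHrxn = (+20.2) + (-96.3) + (-58.8) = -134.9 kcal/mol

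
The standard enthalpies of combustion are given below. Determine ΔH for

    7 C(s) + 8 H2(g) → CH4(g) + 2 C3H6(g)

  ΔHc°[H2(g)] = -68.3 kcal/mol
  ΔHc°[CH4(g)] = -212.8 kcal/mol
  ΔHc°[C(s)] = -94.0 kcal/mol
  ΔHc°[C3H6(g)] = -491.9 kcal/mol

ΔH = -7.8 kcal/mol

With combustion enthalpies, reactants minus products:
= [7·(-94.0) + 8·(-68.3)] − [1·(-212.8) + 2·(-491.9)]
= -7.8 kcal/mol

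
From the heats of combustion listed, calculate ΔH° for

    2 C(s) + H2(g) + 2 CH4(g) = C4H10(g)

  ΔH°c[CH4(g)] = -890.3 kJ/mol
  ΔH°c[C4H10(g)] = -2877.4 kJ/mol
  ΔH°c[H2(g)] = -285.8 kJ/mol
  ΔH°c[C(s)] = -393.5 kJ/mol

ΔH° = 24.0 kJ/mol

With combustion enthalpies, reactants minus products:
= [2·(-393.5) + 1·(-285.8) + 2·(-890.3)] − [1·(-2877.4)]
= 24.0 kJ/mol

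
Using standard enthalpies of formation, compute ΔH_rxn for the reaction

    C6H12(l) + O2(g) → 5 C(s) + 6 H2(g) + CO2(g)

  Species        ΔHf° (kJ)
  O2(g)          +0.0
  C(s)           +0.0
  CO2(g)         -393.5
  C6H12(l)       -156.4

ΔH_rxn = -237.1 kJ

ΔH°rxn = Σ nΔHf°(products) − Σ nΔHf°(reactants).
Products: 5·(+0.0) + 6·(+0.0) + 1·(-393.5) = -393.5
Reactants: 1·(-156.4) + 1·(+0.0) = -156.4
ΔH_rxn = (-393.5) − (-156.4) = -237.1 kJ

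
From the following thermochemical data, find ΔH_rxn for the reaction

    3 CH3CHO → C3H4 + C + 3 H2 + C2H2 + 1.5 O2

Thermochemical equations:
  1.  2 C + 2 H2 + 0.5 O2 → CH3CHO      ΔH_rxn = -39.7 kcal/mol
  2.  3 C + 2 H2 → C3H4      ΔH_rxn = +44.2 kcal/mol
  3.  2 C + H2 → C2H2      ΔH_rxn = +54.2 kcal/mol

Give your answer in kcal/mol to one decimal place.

ΔH_rxn = 217.5 kcal/mol

eq. 1 reversed and × 3 (reverse to put CH3CHO on the reactant side; ×3 to match 3 CH3CHO in the target): (-3)·(-39.7) = +119.1 kcal/mol
eq. 2 as written (C3H4 already on the product side): +44.2 kcal/mol
eq. 3 as written (C2H2 already on the product side): +54.2 kcal/mol
ΔH_rxn = (+119.1) + (+44.2) + (+54.2) = 217.5 kcal/mol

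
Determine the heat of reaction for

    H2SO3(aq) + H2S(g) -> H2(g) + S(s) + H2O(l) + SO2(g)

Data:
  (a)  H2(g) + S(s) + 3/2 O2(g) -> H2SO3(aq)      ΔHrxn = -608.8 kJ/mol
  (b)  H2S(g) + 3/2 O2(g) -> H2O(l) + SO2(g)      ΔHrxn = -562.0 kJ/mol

ΔHrxn = 46.8 kJ/mol

(a) reversed (reverse to put H2SO3(aq) on the reactant side): +608.8 kJ/mol
(b) as written (H2S(g) already on the reactant side): -562.0 kJ/mol
Combining the equations, ΔHrxn = (-1)·(-608.8) + (1)·(-562.0) = 46.8 kJ/mol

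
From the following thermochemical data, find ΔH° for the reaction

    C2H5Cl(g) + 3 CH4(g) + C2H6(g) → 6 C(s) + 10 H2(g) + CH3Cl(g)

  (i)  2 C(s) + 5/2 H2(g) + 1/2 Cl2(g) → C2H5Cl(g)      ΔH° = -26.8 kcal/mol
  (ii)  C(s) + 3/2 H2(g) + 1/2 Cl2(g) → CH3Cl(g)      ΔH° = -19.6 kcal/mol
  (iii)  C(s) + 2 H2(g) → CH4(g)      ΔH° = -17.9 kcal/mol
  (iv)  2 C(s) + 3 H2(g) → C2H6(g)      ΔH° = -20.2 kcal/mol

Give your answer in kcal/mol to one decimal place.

ΔH° = 81.1 kcal/mol

(i) reversed (C2H5Cl(g) must end up as a reactant): +26.8 kcal/mol
(ii) as written (CH3Cl(g) already on the product side): -19.6 kcal/mol
(iii) reversed and × 3 (reverse to put CH4(g) on the reactant side; ×3 to match 3 CH4(g) in the target): (-3)·(-17.9) = +53.7 kcal/mol
(iv) reversed (reverse to put C2H6(g) on the reactant side): +20.2 kcal/mol
By Hess's law, ΔH° = (-1)·(-26.8) + (1)·(-19.6) + (-3)·(-17.9) + (-1)·(-20.2) = 81.1 kcal/mol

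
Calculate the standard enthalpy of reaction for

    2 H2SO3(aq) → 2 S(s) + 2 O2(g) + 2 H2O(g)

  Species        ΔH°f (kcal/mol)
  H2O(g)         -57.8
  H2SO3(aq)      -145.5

Products: 2·(+0.0) + 2·(+0.0) + 2·(-57.8) = -115.6
Reactants: 2·(-145.5) = -291.0
ΔH°rxn = (-115.6) − (-291.0) = 175.4 kcal/mol

ΔH°rxn = 175.4 kcal/mol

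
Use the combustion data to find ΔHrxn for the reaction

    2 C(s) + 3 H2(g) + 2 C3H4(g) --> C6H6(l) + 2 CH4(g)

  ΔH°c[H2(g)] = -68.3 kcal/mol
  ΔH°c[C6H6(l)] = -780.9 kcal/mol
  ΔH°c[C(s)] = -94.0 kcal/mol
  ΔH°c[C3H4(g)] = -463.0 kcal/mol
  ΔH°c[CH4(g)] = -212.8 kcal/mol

ΔHrxn = -112.4 kcal/mol

With combustion enthalpies, reactants minus products:
= [2·(-94.0) + 3·(-68.3) + 2·(-463.0)] − [1·(-780.9) + 2·(-212.8)]
= -112.4 kcal/mol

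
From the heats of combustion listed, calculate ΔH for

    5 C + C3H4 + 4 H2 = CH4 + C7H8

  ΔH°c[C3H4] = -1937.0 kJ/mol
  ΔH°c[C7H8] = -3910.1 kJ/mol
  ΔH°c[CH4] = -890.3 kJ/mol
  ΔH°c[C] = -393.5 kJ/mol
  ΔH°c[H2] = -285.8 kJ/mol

With combustion enthalpies, reactants minus products:
= [5·(-393.5) + 1·(-1937.0) + 4·(-285.8)] − [1·(-890.3) + 1·(-3910.1)]
= -247.3 kJ/mol

ΔH = -247.3 kJ/mol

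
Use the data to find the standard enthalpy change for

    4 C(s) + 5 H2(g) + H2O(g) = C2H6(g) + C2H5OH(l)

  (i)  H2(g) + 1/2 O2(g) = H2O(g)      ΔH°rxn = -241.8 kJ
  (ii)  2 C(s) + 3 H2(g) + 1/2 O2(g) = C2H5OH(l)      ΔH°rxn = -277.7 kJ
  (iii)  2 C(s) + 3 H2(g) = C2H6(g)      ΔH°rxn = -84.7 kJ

ΔH°rxn = -120.6 kJ

(i) reversed: +241.8 kJ
(ii) as written: -277.7 kJ
(iii) as written: -84.7 kJ
ΔH°rxn = (+241.8) + (-277.7) + (-84.7) = -120.6 kJ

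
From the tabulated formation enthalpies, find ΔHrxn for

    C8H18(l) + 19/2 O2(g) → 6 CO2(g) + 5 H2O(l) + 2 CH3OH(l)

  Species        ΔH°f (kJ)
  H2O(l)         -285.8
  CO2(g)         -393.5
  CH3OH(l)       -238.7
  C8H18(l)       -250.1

ΔHrxn = -4017.3 kJ

Products: 6·(-393.5) + 5·(-285.8) + 2·(-238.7) = -4267.4
Reactants: 1·(-250.1) + 19/2·(+0.0) = -250.1
ΔHrxn = (-4267.4) − (-250.1) = -4017.3 kJ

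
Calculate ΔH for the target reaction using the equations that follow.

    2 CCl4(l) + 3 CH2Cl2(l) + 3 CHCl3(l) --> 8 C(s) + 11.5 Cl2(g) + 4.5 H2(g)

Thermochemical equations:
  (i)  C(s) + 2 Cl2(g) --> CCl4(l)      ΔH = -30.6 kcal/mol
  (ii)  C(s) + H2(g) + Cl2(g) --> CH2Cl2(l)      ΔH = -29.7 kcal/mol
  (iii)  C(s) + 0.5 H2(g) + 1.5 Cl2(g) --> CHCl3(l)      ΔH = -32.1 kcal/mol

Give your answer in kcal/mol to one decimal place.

ΔH = 246.6 kcal/mol

(i) reversed and × 2 (CCl4(l) must end up as a reactant; scale by 2 for the 2 CCl4(l)): (-2)·(-30.6) = +61.2 kcal/mol
(ii) reversed and × 3 (CH2Cl2(l) must end up as a reactant; scale by 3 for the 3 CH2Cl2(l)): (-3)·(-29.7) = +89.1 kcal/mol
(iii) reversed and × 3 (reverse to put CHCl3(l) on the reactant side; scale by 3 for the 3 CHCl3(l)): (-3)·(-32.1) = +96.3 kcal/mol
ΔH = (+61.2) + (+89.1) + (+96.3) = 246.6 kcal/mol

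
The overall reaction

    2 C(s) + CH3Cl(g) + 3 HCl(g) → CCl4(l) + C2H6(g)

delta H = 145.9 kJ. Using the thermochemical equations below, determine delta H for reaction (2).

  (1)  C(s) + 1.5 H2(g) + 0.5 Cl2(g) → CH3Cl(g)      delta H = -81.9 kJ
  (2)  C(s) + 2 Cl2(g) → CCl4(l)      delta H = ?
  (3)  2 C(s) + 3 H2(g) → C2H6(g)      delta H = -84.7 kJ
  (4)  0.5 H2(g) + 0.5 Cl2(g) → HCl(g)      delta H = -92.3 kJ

delta H = -128.2 kJ

(1) reversed: +81.9 kJ
(2) as written: contributes x
(3) as written: -84.7 kJ
(4) reversed and × 3: (-3)·(-92.3) = +276.9 kJ
+145.9 = (+81.9) + (-84.7) + (+276.9) + x
x = (+145.9 − (+274.1)) / (1) = -128.2 kJ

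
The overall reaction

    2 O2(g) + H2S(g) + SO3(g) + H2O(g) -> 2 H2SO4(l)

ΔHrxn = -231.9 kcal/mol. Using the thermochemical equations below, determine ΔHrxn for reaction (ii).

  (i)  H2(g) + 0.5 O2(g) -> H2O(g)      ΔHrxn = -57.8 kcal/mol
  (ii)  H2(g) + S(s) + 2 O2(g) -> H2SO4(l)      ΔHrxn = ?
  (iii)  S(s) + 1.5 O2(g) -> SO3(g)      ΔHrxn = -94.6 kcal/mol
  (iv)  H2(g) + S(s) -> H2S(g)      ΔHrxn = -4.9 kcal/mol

ΔHrxn = -194.6 kcal/mol

(i) reversed: +57.8 kcal/mol
(ii) × 2: contributes 2·x
(iii) reversed: +94.6 kcal/mol
(iv) reversed: +4.9 kcal/mol
-231.9 = (+57.8) + (+94.6) + (+4.9) + 2·x
x = (-231.9 − (+157.3)) / (2) = -194.6 kcal/mol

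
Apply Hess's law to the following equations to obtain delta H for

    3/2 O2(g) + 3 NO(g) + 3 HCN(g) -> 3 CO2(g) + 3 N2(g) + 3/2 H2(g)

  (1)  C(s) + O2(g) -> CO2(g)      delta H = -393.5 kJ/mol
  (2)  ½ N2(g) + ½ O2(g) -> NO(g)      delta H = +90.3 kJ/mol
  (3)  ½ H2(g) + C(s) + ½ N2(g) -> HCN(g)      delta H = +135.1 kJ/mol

(1) × 3 (scale by 3 for the 3 CO2(g)): (3)·(-393.5) = -1180.5 kJ/mol
(2) reversed and × 3 (NO(g) must end up as a reactant; scale by 3 for the 3 NO(g)): (-3)·(+90.3) = -270.9 kJ/mol
(3) reversed and × 3 (reverse to put HCN(g) on the reactant side; scale by 3 for the 3 HCN(g)): (-3)·(+135.1) = -405.3 kJ/mol
Combining the equations, delta H = (3)·(-393.5) + (-3)·(+90.3) + (-3)·(+135.1) = -1856.7 kJ/mol

delta H = -1856.7 kJ/mol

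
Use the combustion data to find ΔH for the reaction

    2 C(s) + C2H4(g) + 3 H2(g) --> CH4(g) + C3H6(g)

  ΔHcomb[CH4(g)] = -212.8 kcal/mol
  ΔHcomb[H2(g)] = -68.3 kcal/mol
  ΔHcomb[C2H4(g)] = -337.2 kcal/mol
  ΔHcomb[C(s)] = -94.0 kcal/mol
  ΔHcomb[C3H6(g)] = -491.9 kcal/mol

ΔH = -25.4 kcal/mol

With combustion enthalpies, reactants minus products:
= [2·(-94.0) + 1·(-337.2) + 3·(-68.3)] − [1·(-212.8) + 1·(-491.9)]
= -25.4 kcal/mol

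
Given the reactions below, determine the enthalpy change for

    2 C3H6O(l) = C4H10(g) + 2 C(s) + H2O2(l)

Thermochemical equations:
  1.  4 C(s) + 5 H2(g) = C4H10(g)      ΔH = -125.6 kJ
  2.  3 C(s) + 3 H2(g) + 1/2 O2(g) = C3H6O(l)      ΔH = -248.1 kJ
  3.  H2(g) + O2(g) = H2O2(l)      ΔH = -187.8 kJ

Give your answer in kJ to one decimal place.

ΔH = 182.8 kJ

eq. 1 as written (C4H10(g) already on the product side): -125.6 kJ
eq. 2 reversed and × 2 (C3H6O(l) must end up as a reactant; scale by 2 for the 2 C3H6O(l)): (-2)·(-248.1) = +496.2 kJ
eq. 3 as written (H2O2(l) already on the product side): -187.8 kJ
ΔH = (-125.6) + (+496.2) + (-187.8) = 182.8 kJ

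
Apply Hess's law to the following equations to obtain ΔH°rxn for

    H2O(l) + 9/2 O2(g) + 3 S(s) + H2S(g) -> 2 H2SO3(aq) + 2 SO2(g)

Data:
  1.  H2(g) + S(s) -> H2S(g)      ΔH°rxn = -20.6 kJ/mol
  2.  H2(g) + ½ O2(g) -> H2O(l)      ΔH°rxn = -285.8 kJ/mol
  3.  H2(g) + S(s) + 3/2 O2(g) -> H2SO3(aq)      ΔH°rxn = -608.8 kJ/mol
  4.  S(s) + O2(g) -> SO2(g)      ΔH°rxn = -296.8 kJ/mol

ΔH°rxn = -1504.8 kJ/mol

eq. 1 reversed (H2S(g) must end up as a reactant): +20.6 kJ/mol
eq. 2 reversed (reverse to put H2O(l) on the reactant side): +285.8 kJ/mol
eq. 3 × 2 (×2 to match 2 H2SO3(aq) in the target): (2)·(-608.8) = -1217.6 kJ/mol
eq. 4 × 2 (×2 to match 2 SO2(g) in the target): (2)·(-296.8) = -593.6 kJ/mol
ΔH°rxn = (+20.6) + (+285.8) + (-1217.6) + (-593.6) = -1504.8 kJ/mol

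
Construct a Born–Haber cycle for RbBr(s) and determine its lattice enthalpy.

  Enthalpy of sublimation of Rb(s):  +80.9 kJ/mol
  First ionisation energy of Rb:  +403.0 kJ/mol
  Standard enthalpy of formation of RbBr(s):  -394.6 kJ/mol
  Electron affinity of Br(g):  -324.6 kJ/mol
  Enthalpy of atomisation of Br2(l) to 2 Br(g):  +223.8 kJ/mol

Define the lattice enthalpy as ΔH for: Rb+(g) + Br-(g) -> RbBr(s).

U = -665.8 kJ/mol

ΔHf° = 1·ΔHsub + 1·(ΣIE) + 1/2·D(Br2) + 1·EA + U
-394.6 = 1·(+80.9) + 1·(+403.0) + 1/2·(+223.8) + 1·(-324.6) + U
U = -394.6 − (+271.2) = -665.8 kJ/mol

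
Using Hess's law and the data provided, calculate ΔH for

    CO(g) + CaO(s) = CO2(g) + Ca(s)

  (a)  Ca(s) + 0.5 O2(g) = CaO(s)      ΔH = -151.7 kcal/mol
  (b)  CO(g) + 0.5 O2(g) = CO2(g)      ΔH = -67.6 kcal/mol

(a) reversed (reverse to put CaO(s) on the reactant side): +151.7 kcal/mol
(b) as written (CO(g) already on the reactant side): -67.6 kcal/mol
By Hess's law, ΔH = (+151.7) + (-67.6) = 84.1 kcal/mol

ΔH = 84.1 kcal/mol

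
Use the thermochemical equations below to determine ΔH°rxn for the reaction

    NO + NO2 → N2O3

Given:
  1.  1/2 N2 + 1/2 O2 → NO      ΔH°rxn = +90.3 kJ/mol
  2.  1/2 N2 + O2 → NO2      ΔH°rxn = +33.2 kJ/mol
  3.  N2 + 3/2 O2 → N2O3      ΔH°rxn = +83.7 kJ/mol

eq. 1 reversed: -90.3 kJ/mol
eq. 2 reversed: -33.2 kJ/mol
eq. 3 as written: +83.7 kJ/mol
ΔH°rxn = (-1)·(+90.3) + (-1)·(+33.2) + (1)·(+83.7) = -39.8 kJ/mol

ΔH°rxn = -39.8 kJ/mol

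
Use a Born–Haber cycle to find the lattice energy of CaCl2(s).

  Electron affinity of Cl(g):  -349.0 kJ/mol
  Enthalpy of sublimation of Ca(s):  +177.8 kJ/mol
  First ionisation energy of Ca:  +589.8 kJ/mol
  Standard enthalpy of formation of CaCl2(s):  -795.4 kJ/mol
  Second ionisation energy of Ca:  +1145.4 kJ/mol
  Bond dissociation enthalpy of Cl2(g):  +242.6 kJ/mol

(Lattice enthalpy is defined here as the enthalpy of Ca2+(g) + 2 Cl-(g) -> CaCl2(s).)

ΔHf° = 1·ΔHsub + 1·(ΣIE) + 1·D(Cl2) + 2·EA + U
-795.4 = 1·(+177.8) + 1·(+1735.2) + 1·(+242.6) + 2·(-349.0) + U
U = -795.4 − (+1457.6) = -2253.0 kJ/mol

U = -2253.0 kJ/mol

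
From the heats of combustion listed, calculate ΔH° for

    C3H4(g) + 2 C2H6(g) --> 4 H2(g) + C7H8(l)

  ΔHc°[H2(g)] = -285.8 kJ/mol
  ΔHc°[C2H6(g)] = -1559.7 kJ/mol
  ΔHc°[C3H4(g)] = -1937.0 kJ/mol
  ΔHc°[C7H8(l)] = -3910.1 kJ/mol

Using ΔH = Σ nΔHc°(reactants) − Σ nΔHc°(products):
= [1·(-1937.0) + 2·(-1559.7)] − [4·(-285.8) + 1·(-3910.1)]
= -3.1 kJ/mol

ΔH° = -3.1 kJ/mol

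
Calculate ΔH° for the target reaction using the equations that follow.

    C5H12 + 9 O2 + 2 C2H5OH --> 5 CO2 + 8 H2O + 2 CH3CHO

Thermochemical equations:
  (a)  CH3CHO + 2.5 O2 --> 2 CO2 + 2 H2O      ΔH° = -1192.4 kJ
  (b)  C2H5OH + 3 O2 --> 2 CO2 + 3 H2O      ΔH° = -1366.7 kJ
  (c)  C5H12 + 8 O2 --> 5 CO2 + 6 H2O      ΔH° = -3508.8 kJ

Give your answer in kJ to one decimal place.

(a) reversed and × 2: (-2)·(-1192.4) = +2384.8 kJ
(b) × 2: (2)·(-1366.7) = -2733.4 kJ
(c) as written: -3508.8 kJ
Combining the equations, ΔH° = (+2384.8) + (-2733.4) + (-3508.8) = -3857.4 kJ

ΔH° = -3857.4 kJ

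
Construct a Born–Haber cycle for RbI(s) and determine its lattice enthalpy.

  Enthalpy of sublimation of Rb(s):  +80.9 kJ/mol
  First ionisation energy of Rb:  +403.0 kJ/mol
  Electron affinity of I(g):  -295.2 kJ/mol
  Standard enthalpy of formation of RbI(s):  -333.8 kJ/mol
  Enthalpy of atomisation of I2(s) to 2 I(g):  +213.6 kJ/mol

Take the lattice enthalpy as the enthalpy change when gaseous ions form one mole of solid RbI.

ΔHf° = 1·ΔHsub + 1·(ΣIE) + 1/2·D(I2) + 1·EA + U
-333.8 = 1·(+80.9) + 1·(+403.0) + 1/2·(+213.6) + 1·(-295.2) + U
U = -333.8 − (+295.5) = -629.3 kJ/mol

U = -629.3 kJ/mol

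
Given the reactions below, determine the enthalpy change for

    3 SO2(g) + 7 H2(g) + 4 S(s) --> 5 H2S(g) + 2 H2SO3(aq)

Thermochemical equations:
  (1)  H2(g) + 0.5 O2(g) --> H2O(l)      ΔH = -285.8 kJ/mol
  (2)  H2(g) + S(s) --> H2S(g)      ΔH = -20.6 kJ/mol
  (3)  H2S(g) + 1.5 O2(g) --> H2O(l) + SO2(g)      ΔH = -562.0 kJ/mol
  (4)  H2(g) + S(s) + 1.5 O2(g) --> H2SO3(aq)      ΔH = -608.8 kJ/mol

(1) × 3: (3)·(-285.8) = -857.4 kJ/mol
(2) × 2: (2)·(-20.6) = -41.2 kJ/mol
(3) reversed and × 3 (reverse to put SO2(g) on the reactant side; ×3 to match 3 SO2(g) in the target): (-3)·(-562.0) = +1686.0 kJ/mol
(4) × 2 (×2 to match 2 H2SO3(aq) in the target): (2)·(-608.8) = -1217.6 kJ/mol
Summing the manipulated equations, ΔH = (-857.4) + (-41.2) + (+1686.0) + (-1217.6) = -430.2 kJ/mol

ΔH = -430.2 kJ/mol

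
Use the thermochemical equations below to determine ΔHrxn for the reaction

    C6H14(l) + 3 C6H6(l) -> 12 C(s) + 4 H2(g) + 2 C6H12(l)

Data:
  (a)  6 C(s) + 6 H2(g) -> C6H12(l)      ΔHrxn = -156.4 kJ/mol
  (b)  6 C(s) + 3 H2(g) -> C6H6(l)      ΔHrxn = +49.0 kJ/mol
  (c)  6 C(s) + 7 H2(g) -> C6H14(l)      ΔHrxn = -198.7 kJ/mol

(a) × 2 (×2 to match 2 C6H12(l) in the target): (2)·(-156.4) = -312.8 kJ/mol
(b) reversed and × 3 (reverse to put C6H6(l) on the reactant side; ×3 to match 3 C6H6(l) in the target): (-3)·(+49.0) = -147.0 kJ/mol
(c) reversed (C6H14(l) must end up as a reactant): +198.7 kJ/mol
ΔHrxn = (2)·(-156.4) + (-3)·(+49.0) + (-1)·(-198.7) = -261.1 kJ/mol

ΔHrxn = -261.1 kJ/mol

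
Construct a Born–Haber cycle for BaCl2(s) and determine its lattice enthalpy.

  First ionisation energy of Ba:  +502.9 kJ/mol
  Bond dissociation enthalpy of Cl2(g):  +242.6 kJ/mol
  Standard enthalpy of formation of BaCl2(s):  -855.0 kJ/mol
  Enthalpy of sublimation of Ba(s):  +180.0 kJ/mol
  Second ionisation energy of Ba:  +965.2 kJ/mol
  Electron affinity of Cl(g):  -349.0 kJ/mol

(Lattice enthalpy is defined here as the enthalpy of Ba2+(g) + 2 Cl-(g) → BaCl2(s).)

U = -2047.7 kJ/mol

ΔHf° = 1·ΔHsub + 1·(ΣIE) + 1·D(Cl2) + 2·EA + U
-855.0 = 1·(+180.0) + 1·(+1468.1) + 1·(+242.6) + 2·(-349.0) + U
U = -855.0 − (+1192.7) = -2047.7 kJ/mol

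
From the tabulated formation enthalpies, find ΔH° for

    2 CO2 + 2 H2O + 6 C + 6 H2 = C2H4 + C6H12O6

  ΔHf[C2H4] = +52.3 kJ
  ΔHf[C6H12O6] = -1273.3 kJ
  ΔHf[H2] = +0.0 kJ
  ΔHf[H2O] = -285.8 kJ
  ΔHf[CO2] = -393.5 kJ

ΔH° = 137.6 kJ

Products: 1·(+52.3) + 1·(-1273.3) = -1221.0
Reactants: 2·(-393.5) + 2·(-285.8) + 6·(+0.0) + 6·(+0.0) = -1358.6
ΔH° = (-1221.0) − (-1358.6) = 137.6 kJ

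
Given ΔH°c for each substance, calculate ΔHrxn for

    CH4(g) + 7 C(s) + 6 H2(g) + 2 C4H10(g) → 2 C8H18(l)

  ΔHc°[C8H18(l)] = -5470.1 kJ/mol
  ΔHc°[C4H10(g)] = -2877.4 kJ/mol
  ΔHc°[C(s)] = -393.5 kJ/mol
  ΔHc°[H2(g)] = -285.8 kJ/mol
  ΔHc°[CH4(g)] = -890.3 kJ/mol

ΔHrxn = -174.2 kJ/mol

With combustion enthalpies, reactants minus products:
= [1·(-890.3) + 7·(-393.5) + 6·(-285.8) + 2·(-2877.4)] − [2·(-5470.1)]
= -174.2 kJ/mol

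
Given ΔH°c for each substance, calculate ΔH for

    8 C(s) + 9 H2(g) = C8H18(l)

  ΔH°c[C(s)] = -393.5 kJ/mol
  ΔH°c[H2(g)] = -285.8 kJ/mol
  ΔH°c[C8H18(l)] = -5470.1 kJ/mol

ΔH = -250.1 kJ/mol

Using ΔH = Σ nΔHc°(reactants) − Σ nΔHc°(products):
= [8·(-393.5) + 9·(-285.8)] − [1·(-5470.1)]
= -250.1 kJ/mol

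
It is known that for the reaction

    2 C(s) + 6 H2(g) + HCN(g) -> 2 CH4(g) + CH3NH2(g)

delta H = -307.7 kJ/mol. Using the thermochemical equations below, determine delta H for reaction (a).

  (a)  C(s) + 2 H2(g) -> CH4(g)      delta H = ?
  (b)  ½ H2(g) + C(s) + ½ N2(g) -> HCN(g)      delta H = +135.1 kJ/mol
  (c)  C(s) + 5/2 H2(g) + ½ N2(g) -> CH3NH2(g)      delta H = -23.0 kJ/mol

delta H = -74.8 kJ/mol

(a) × 2: contributes 2·x
(b) reversed: -135.1 kJ/mol
(c) as written: -23.0 kJ/mol
-307.7 = (-135.1) + (-23.0) + 2·x
x = (-307.7 − (-158.1)) / (2) = -74.8 kJ/mol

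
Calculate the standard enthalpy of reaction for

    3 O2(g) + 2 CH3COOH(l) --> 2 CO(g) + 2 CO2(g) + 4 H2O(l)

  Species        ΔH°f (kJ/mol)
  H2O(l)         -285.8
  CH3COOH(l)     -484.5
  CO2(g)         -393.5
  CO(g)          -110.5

ΔH_rxn = -1182.2 kJ/mol

ΔH°rxn = Σ nΔHf°(products) − Σ nΔHf°(reactants).
Products: 2·(-110.5) + 2·(-393.5) + 4·(-285.8) = -2151.2
Reactants: 3·(+0.0) + 2·(-484.5) = -969.0
ΔH_rxn = (-2151.2) − (-969.0) = -1182.2 kJ/mol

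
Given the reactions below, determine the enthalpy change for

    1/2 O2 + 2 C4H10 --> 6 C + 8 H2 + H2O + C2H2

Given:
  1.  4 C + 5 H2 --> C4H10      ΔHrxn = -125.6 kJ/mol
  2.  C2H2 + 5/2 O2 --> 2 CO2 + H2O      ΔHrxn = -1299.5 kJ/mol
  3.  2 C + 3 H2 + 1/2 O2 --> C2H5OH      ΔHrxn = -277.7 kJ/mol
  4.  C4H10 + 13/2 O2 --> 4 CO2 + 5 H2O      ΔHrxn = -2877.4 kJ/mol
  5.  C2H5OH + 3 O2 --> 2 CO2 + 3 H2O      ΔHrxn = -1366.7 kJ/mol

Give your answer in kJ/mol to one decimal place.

ΔHrxn = 192.1 kJ/mol

eq. 1 reversed: +125.6 kJ/mol
eq. 2 reversed: +1299.5 kJ/mol
eq. 3 reversed: +277.7 kJ/mol
eq. 4 as written: -2877.4 kJ/mol
eq. 5 reversed: +1366.7 kJ/mol
ΔHrxn = (+125.6) + (+1299.5) + (+277.7) + (-2877.4) + (+1366.7) = 192.1 kJ/mol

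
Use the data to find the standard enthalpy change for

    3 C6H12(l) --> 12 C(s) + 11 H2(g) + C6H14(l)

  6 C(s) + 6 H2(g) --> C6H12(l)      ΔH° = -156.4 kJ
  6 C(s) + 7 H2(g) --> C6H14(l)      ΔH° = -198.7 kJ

equation 1 reversed and × 3: (-3)·(-156.4) = +469.2 kJ
equation 2 as written: -198.7 kJ
ΔH° = (-3)·(-156.4) + (1)·(-198.7) = 270.5 kJ

ΔH° = 270.5 kJ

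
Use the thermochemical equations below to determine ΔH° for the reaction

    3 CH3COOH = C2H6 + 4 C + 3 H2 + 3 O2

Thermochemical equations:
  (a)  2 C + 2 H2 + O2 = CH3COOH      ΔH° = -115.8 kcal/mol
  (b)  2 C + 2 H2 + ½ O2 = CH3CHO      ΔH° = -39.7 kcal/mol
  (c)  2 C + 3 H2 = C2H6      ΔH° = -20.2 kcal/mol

(a) reversed and × 3 (CH3COOH must end up as a reactant; ×3 to match 3 CH3COOH in the target): (-3)·(-115.8) = +347.4 kcal/mol
(b): not needed (CH3CHO appears nowhere else).
(c) as written (C2H6 already on the product side): -20.2 kcal/mol
Since enthalpy is a state function, ΔH° = (-3)·(-115.8) + (1)·(-20.2) = 327.2 kcal/mol

ΔH° = 327.2 kcal/mol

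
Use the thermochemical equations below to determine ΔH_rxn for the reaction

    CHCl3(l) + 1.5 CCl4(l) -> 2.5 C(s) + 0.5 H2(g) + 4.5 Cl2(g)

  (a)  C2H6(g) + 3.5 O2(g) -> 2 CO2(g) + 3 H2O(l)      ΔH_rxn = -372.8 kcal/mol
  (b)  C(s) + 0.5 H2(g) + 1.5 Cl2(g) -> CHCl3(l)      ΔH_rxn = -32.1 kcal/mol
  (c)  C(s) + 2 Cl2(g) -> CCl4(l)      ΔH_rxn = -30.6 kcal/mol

(a): not needed.
(b) reversed: +32.1 kcal/mol
(c) reversed and × 3/2: (-3/2)·(-30.6) = +45.9 kcal/mol
ΔH_rxn = (-1)·(-32.1) + (-3/2)·(-30.6) = 78.0 kcal/mol

ΔH_rxn = 78.0 kcal/mol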